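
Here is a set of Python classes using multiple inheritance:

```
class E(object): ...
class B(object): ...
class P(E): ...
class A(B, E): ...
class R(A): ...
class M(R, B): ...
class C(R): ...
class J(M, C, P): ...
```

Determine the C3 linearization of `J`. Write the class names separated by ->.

J -> M -> C -> R -> A -> B -> P -> E -> object

L[J] = J + merge(L[M], L[C], L[P], [M C P])
  take M:  [M R A B E object] + [C R A B E object] + [P E object] + [M C P]
  take C:  [R A B E object] + [C R A B E object] + [P E object] + [C P]
  take R:  [R A B E object] + [R A B E object] + [P E object] + [P]
  take A:  [A B E object] + [A B E object] + [P E object] + [P]
  take B:  [B E object] + [B E object] + [P E object] + [P]
  take P:  [E object] + [E object] + [P E object] + [P]
  take E:  [E object] + [E object] + [E object]
  take object:  [object] + [object] + [object]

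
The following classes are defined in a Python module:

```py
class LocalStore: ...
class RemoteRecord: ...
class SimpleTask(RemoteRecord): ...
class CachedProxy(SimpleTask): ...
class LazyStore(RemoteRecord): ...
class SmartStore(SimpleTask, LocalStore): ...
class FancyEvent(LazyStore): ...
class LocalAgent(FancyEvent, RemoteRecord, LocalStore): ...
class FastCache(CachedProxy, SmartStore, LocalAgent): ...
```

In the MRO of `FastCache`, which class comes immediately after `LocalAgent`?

L[FastCache] = FastCache + merge(L[CachedProxy], L[SmartStore], L[LocalAgent], [CachedProxy SmartStore LocalAgent])
  take CachedProxy:  [CachedProxy SimpleTask RemoteRecord object] + [SmartStore SimpleTask RemoteRecord LocalStore object] + [LocalAgent FancyEvent LazyStore RemoteRecord LocalStore object] + [CachedProxy SmartStore LocalAgent]
  take SmartStore:  [SimpleTask RemoteRecord object] + [SmartStore SimpleTask RemoteRecord LocalStore object] + [LocalAgent FancyEvent LazyStore RemoteRecord LocalStore object] + [SmartStore LocalAgent]
  take SimpleTask:  [SimpleTask RemoteRecord object] + [SimpleTask RemoteRecord LocalStore object] + [LocalAgent FancyEvent LazyStore RemoteRecord LocalStore object] + [LocalAgent]
  take LocalAgent:  [RemoteRecord object] + [RemoteRecord LocalStore object] + [LocalAgent FancyEvent LazyStore RemoteRecord LocalStore object] + [LocalAgent]
  take FancyEvent:  [RemoteRecord object] + [RemoteRecord LocalStore object] + [FancyEvent LazyStore RemoteRecord LocalStore object]
  take LazyStore:  [RemoteRecord object] + [RemoteRecord LocalStore object] + [LazyStore RemoteRecord LocalStore object]
  take RemoteRecord:  [RemoteRecord object] + [RemoteRecord LocalStore object] + [RemoteRecord LocalStore object]
  take LocalStore:  [object] + [LocalStore object] + [LocalStore object]
  take object:  [object] + [object] + [object]
MRO: FastCache CachedProxy SmartStore SimpleTask LocalAgent FancyEvent LazyStore RemoteRecord LocalStore object
LocalAgent is at position 4; next is FancyEvent.

FancyEvent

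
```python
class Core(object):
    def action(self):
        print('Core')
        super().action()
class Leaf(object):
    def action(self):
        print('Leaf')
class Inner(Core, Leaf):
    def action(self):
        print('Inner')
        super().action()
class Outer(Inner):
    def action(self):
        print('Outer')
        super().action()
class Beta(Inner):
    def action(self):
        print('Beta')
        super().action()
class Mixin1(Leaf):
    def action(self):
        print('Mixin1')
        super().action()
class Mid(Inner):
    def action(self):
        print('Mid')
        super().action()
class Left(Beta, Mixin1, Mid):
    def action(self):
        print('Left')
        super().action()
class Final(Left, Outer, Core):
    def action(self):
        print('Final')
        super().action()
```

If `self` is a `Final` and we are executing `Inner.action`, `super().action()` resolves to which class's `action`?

Core

L[Final] = Final + merge(L[Left], L[Outer], L[Core], [Left Outer Core])
  take Left:  [Left Beta Mixin1 Mid Inner Core Leaf object] + [Outer Inner Core Leaf object] + [Core object] + [Left Outer Core]
  take Beta:  [Beta Mixin1 Mid Inner Core Leaf object] + [Outer Inner Core Leaf object] + [Core object] + [Outer Core]
  take Mixin1:  [Mixin1 Mid Inner Core Leaf object] + [Outer Inner Core Leaf object] + [Core object] + [Outer Core]
  take Mid:  [Mid Inner Core Leaf object] + [Outer Inner Core Leaf object] + [Core object] + [Outer Core]
  take Outer:  [Inner Core Leaf object] + [Outer Inner Core Leaf object] + [Core object] + [Outer Core]
  take Inner:  [Inner Core Leaf object] + [Inner Core Leaf object] + [Core object] + [Core]
  take Core:  [Core Leaf object] + [Core Leaf object] + [Core object] + [Core]
  take Leaf:  [Leaf object] + [Leaf object] + [object]
  take object:  [object] + [object] + [object]
MRO: Final Left Beta Mixin1 Mid Outer Inner Core Leaf object
super() in Inner.action on a Final instance goes to the class after Inner in Final's MRO: Core.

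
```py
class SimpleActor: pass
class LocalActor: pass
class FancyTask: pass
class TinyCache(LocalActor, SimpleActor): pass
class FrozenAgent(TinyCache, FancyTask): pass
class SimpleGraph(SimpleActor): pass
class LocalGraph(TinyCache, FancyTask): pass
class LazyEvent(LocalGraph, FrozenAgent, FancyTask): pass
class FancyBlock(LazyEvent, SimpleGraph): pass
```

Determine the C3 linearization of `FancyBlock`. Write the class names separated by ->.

FancyBlock -> LazyEvent -> LocalGraph -> FrozenAgent -> TinyCache -> LocalActor -> SimpleGraph -> SimpleActor -> FancyTask -> object

L[FancyBlock] = FancyBlock + merge(L[LazyEvent], L[SimpleGraph], [LazyEvent SimpleGraph])
  take LazyEvent:  [LazyEvent LocalGraph FrozenAgent TinyCache LocalActor SimpleActor FancyTask object] + [SimpleGraph SimpleActor object] + [LazyEvent SimpleGraph]
  take LocalGraph:  [LocalGraph FrozenAgent TinyCache LocalActor SimpleActor FancyTask object] + [SimpleGraph SimpleActor object] + [SimpleGraph]
  take FrozenAgent:  [FrozenAgent TinyCache LocalActor SimpleActor FancyTask object] + [SimpleGraph SimpleActor object] + [SimpleGraph]
  take TinyCache:  [TinyCache LocalActor SimpleActor FancyTask object] + [SimpleGraph SimpleActor object] + [SimpleGraph]
  take LocalActor:  [LocalActor SimpleActor FancyTask object] + [SimpleGraph SimpleActor object] + [SimpleGraph]
  take SimpleGraph:  [SimpleActor FancyTask object] + [SimpleGraph SimpleActor object] + [SimpleGraph]
  take SimpleActor:  [SimpleActor FancyTask object] + [SimpleActor object]
  take FancyTask:  [FancyTask object] + [object]
  take object:  [object] + [object]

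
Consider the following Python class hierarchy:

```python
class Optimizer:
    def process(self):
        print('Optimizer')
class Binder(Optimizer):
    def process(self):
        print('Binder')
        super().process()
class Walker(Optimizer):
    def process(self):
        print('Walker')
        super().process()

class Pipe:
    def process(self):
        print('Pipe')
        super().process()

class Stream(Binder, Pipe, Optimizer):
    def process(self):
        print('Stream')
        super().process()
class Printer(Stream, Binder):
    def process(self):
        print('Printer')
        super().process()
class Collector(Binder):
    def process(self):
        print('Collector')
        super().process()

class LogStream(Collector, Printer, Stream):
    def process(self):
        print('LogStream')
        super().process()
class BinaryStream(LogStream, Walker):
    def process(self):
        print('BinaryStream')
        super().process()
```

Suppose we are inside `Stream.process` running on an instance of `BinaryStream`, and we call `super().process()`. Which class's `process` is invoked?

Binder

L[BinaryStream] = BinaryStream + merge(L[LogStream], L[Walker], [LogStream Walker])
  take LogStream:  [LogStream Collector Printer Stream Binder Pipe Optimizer object] + [Walker Optimizer object] + [LogStream Walker]
  take Collector:  [Collector Printer Stream Binder Pipe Optimizer object] + [Walker Optimizer object] + [Walker]
  take Printer:  [Printer Stream Binder Pipe Optimizer object] + [Walker Optimizer object] + [Walker]
  take Stream:  [Stream Binder Pipe Optimizer object] + [Walker Optimizer object] + [Walker]
  take Binder:  [Binder Pipe Optimizer object] + [Walker Optimizer object] + [Walker]
  take Pipe:  [Pipe Optimizer object] + [Walker Optimizer object] + [Walker]
  take Walker:  [Optimizer object] + [Walker Optimizer object] + [Walker]
  take Optimizer:  [Optimizer object] + [Optimizer object]
  take object:  [object] + [object]
MRO: BinaryStream LogStream Collector Printer Stream Binder Pipe Walker Optimizer object
super() in Stream.process on a BinaryStream instance goes to the class after Stream in BinaryStream's MRO: Binder.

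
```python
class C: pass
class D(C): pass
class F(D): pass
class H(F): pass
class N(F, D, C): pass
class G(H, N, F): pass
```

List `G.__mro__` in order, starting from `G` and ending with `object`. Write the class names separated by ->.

L[G] = G + merge(L[H], L[N], L[F], [H N F])
  take H:  [H F D C object] + [N F D C object] + [F D C object] + [H N F]
  take N:  [F D C object] + [N F D C object] + [F D C object] + [N F]
  take F:  [F D C object] + [F D C object] + [F D C object] + [F]
  take D:  [D C object] + [D C object] + [D C object]
  take C:  [C object] + [C object] + [C object]
  take object:  [object] + [object] + [object]

G -> H -> N -> F -> D -> C -> object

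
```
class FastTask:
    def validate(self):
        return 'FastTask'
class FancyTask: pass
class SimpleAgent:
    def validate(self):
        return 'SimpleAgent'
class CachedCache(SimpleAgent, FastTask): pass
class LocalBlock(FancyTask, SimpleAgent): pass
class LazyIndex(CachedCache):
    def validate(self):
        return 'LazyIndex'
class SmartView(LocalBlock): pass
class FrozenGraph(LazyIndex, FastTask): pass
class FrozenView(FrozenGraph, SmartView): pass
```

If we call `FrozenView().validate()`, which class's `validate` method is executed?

LazyIndex

L[FrozenView] = FrozenView + merge(L[FrozenGraph], L[SmartView], [FrozenGraph SmartView])
  take FrozenGraph:  [FrozenGraph LazyIndex CachedCache SimpleAgent FastTask object] + [SmartView LocalBlock FancyTask SimpleAgent object] + [FrozenGraph SmartView]
  take LazyIndex:  [LazyIndex CachedCache SimpleAgent FastTask object] + [SmartView LocalBlock FancyTask SimpleAgent object] + [SmartView]
  take CachedCache:  [CachedCache SimpleAgent FastTask object] + [SmartView LocalBlock FancyTask SimpleAgent object] + [SmartView]
  take SmartView:  [SimpleAgent FastTask object] + [SmartView LocalBlock FancyTask SimpleAgent object] + [SmartView]
  take LocalBlock:  [SimpleAgent FastTask object] + [LocalBlock FancyTask SimpleAgent object]
  take FancyTask:  [SimpleAgent FastTask object] + [FancyTask SimpleAgent object]
  take SimpleAgent:  [SimpleAgent FastTask object] + [SimpleAgent object]
  take FastTask:  [FastTask object] + [object]
  take object:  [object] + [object]
MRO: FrozenView FrozenGraph LazyIndex CachedCache SmartView LocalBlock FancyTask SimpleAgent FastTask object
validate is defined in: FastTask, LazyIndex, SimpleAgent. First along the MRO is LazyIndex.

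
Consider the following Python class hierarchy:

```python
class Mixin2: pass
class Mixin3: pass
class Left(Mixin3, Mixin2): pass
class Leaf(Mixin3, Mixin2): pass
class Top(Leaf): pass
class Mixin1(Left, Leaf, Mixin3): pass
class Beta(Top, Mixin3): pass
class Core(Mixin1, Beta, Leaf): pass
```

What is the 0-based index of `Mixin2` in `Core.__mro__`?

7

L[Core] = Core + merge(L[Mixin1], L[Beta], L[Leaf], [Mixin1 Beta Leaf])
  take Mixin1:  [Mixin1 Left Leaf Mixin3 Mixin2 object] + [Beta Top Leaf Mixin3 Mixin2 object] + [Leaf Mixin3 Mixin2 object] + [Mixin1 Beta Leaf]
  take Left:  [Left Leaf Mixin3 Mixin2 object] + [Beta Top Leaf Mixin3 Mixin2 object] + [Leaf Mixin3 Mixin2 object] + [Beta Leaf]
  take Beta:  [Leaf Mixin3 Mixin2 object] + [Beta Top Leaf Mixin3 Mixin2 object] + [Leaf Mixin3 Mixin2 object] + [Beta Leaf]
  take Top:  [Leaf Mixin3 Mixin2 object] + [Top Leaf Mixin3 Mixin2 object] + [Leaf Mixin3 Mixin2 object] + [Leaf]
  take Leaf:  [Leaf Mixin3 Mixin2 object] + [Leaf Mixin3 Mixin2 object] + [Leaf Mixin3 Mixin2 object] + [Leaf]
  take Mixin3:  [Mixin3 Mixin2 object] + [Mixin3 Mixin2 object] + [Mixin3 Mixin2 object]
  take Mixin2:  [Mixin2 object] + [Mixin2 object] + [Mixin2 object]
  take object:  [object] + [object] + [object]
MRO: Core Mixin1 Left Beta Top Leaf Mixin3 Mixin2 object
Mixin2 sits at index 7.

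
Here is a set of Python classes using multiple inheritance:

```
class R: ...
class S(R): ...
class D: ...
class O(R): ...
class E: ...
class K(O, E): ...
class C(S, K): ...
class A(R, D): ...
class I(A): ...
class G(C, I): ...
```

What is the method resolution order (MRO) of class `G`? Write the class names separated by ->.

G -> C -> S -> K -> O -> I -> A -> R -> E -> D -> object

L[G] = G + merge(L[C], L[I], [C I])
  take C:  [C S K O R E object] + [I A R D object] + [C I]
  take S:  [S K O R E object] + [I A R D object] + [I]
  take K:  [K O R E object] + [I A R D object] + [I]
  take O:  [O R E object] + [I A R D object] + [I]
  take I:  [R E object] + [I A R D object] + [I]
  take A:  [R E object] + [A R D object]
  take R:  [R E object] + [R D object]
  take E:  [E object] + [D object]
  take D:  [object] + [D object]
  take object:  [object] + [object]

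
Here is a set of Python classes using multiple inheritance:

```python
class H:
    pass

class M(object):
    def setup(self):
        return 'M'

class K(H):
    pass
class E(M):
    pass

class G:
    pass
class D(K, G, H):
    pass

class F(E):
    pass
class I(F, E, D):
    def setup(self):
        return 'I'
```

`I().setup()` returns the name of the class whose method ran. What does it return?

I

L[I] = I + merge(L[F], L[E], L[D], [F E D])
  take F:  [F E M object] + [E M object] + [D K G H object] + [F E D]
  take E:  [E M object] + [E M object] + [D K G H object] + [E D]
  take M:  [M object] + [M object] + [D K G H object] + [D]
  take D:  [object] + [object] + [D K G H object] + [D]
  take K:  [object] + [object] + [K G H object]
  take G:  [object] + [object] + [G H object]
  take H:  [object] + [object] + [H object]
  take object:  [object] + [object] + [object]
MRO: I F E M D K G H object
setup is defined in: I, M. First along the MRO is I.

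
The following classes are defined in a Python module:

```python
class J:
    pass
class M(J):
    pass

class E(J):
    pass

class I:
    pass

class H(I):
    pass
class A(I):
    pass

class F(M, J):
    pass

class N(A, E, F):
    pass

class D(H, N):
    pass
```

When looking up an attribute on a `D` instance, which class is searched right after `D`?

H

L[D] = D + merge(L[H], L[N], [H N])
  take H:  [H I object] + [N A I E F M J object] + [H N]
  take N:  [I object] + [N A I E F M J object] + [N]
  take A:  [I object] + [A I E F M J object]
  take I:  [I object] + [I E F M J object]
  take E:  [object] + [E F M J object]
  take F:  [object] + [F M J object]
  take M:  [object] + [M J object]
  take J:  [object] + [J object]
  take object:  [object] + [object]
MRO: D H N A I E F M J object
D is at position 0; next is H.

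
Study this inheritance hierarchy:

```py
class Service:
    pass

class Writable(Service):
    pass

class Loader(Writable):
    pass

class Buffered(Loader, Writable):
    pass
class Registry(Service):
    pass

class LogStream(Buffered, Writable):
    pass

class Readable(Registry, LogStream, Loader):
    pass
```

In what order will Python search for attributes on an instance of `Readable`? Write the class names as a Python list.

L[Readable] = Readable + merge(L[Registry], L[LogStream], L[Loader], [Registry LogStream Loader])
  take Registry:  [Registry Service object] + [LogStream Buffered Loader Writable Service object] + [Loader Writable Service object] + [Registry LogStream Loader]
  take LogStream:  [Service object] + [LogStream Buffered Loader Writable Service object] + [Loader Writable Service object] + [LogStream Loader]
  take Buffered:  [Service object] + [Buffered Loader Writable Service object] + [Loader Writable Service object] + [Loader]
  take Loader:  [Service object] + [Loader Writable Service object] + [Loader Writable Service object] + [Loader]
  take Writable:  [Service object] + [Writable Service object] + [Writable Service object]
  take Service:  [Service object] + [Service object] + [Service object]
  take object:  [object] + [object] + [object]

[Readable, Registry, LogStream, Buffered, Loader, Writable, Service, object]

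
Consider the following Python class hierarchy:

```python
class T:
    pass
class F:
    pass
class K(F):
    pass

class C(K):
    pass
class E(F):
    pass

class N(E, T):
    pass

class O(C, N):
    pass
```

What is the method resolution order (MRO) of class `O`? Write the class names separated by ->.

O -> C -> K -> N -> E -> F -> T -> object

L[O] = O + merge(L[C], L[N], [C N])
  take C:  [C K F object] + [N E F T object] + [C N]
  take K:  [K F object] + [N E F T object] + [N]
  take N:  [F object] + [N E F T object] + [N]
  take E:  [F object] + [E F T object]
  take F:  [F object] + [F T object]
  take T:  [object] + [T object]
  take object:  [object] + [object]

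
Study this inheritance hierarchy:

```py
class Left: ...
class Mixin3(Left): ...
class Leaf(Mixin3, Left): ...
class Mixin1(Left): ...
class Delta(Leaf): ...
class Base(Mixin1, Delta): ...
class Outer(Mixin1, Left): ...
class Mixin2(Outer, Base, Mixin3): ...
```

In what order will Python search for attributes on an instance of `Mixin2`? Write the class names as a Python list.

L[Mixin2] = Mixin2 + merge(L[Outer], L[Base], L[Mixin3], [Outer Base Mixin3])
  take Outer:  [Outer Mixin1 Left object] + [Base Mixin1 Delta Leaf Mixin3 Left object] + [Mixin3 Left object] + [Outer Base Mixin3]
  take Base:  [Mixin1 Left object] + [Base Mixin1 Delta Leaf Mixin3 Left object] + [Mixin3 Left object] + [Base Mixin3]
  take Mixin1:  [Mixin1 Left object] + [Mixin1 Delta Leaf Mixin3 Left object] + [Mixin3 Left object] + [Mixin3]
  take Delta:  [Left object] + [Delta Leaf Mixin3 Left object] + [Mixin3 Left object] + [Mixin3]
  take Leaf:  [Left object] + [Leaf Mixin3 Left object] + [Mixin3 Left object] + [Mixin3]
  take Mixin3:  [Left object] + [Mixin3 Left object] + [Mixin3 Left object] + [Mixin3]
  take Left:  [Left object] + [Left object] + [Left object]
  take object:  [object] + [object] + [object]

[Mixin2, Outer, Base, Mixin1, Delta, Leaf, Mixin3, Left, object]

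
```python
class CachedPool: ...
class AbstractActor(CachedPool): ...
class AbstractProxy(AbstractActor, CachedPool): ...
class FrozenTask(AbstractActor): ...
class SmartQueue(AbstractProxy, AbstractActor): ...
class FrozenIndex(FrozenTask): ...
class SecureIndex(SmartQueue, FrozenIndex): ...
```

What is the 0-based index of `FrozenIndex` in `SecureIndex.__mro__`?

L[SecureIndex] = SecureIndex + merge(L[SmartQueue], L[FrozenIndex], [SmartQueue FrozenIndex])
  take SmartQueue:  [SmartQueue AbstractProxy AbstractActor CachedPool object] + [FrozenIndex FrozenTask AbstractActor CachedPool object] + [SmartQueue FrozenIndex]
  take AbstractProxy:  [AbstractProxy AbstractActor CachedPool object] + [FrozenIndex FrozenTask AbstractActor CachedPool object] + [FrozenIndex]
  take FrozenIndex:  [AbstractActor CachedPool object] + [FrozenIndex FrozenTask AbstractActor CachedPool object] + [FrozenIndex]
  take FrozenTask:  [AbstractActor CachedPool object] + [FrozenTask AbstractActor CachedPool object]
  take AbstractActor:  [AbstractActor CachedPool object] + [AbstractActor CachedPool object]
  take CachedPool:  [CachedPool object] + [CachedPool object]
  take object:  [object] + [object]
MRO: SecureIndex SmartQueue AbstractProxy FrozenIndex FrozenTask AbstractActor CachedPool object
FrozenIndex sits at index 3.

3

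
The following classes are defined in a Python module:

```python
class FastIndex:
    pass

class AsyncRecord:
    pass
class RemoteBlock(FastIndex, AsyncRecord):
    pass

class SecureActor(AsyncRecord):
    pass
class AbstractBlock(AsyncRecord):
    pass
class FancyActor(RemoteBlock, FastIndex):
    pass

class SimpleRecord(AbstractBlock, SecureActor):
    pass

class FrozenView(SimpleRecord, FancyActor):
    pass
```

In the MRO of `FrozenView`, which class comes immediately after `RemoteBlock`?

L[FrozenView] = FrozenView + merge(L[SimpleRecord], L[FancyActor], [SimpleRecord FancyActor])
  take SimpleRecord:  [SimpleRecord AbstractBlock SecureActor AsyncRecord object] + [FancyActor RemoteBlock FastIndex AsyncRecord object] + [SimpleRecord FancyActor]
  take AbstractBlock:  [AbstractBlock SecureActor AsyncRecord object] + [FancyActor RemoteBlock FastIndex AsyncRecord object] + [FancyActor]
  take SecureActor:  [SecureActor AsyncRecord object] + [FancyActor RemoteBlock FastIndex AsyncRecord object] + [FancyActor]
  take FancyActor:  [AsyncRecord object] + [FancyActor RemoteBlock FastIndex AsyncRecord object] + [FancyActor]
  take RemoteBlock:  [AsyncRecord object] + [RemoteBlock FastIndex AsyncRecord object]
  take FastIndex:  [AsyncRecord object] + [FastIndex AsyncRecord object]
  take AsyncRecord:  [AsyncRecord object] + [AsyncRecord object]
  take object:  [object] + [object]
MRO: FrozenView SimpleRecord AbstractBlock SecureActor FancyActor RemoteBlock FastIndex AsyncRecord object
RemoteBlock is at position 5; next is FastIndex.

FastIndex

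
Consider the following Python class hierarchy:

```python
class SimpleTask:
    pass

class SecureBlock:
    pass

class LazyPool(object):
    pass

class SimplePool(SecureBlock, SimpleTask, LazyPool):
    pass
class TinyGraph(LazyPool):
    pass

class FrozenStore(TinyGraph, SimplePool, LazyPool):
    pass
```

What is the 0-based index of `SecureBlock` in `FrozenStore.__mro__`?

3

L[FrozenStore] = FrozenStore + merge(L[TinyGraph], L[SimplePool], L[LazyPool], [TinyGraph SimplePool LazyPool])
  take TinyGraph:  [TinyGraph LazyPool object] + [SimplePool SecureBlock SimpleTask LazyPool object] + [LazyPool object] + [TinyGraph SimplePool LazyPool]
  take SimplePool:  [LazyPool object] + [SimplePool SecureBlock SimpleTask LazyPool object] + [LazyPool object] + [SimplePool LazyPool]
  take SecureBlock:  [LazyPool object] + [SecureBlock SimpleTask LazyPool object] + [LazyPool object] + [LazyPool]
  take SimpleTask:  [LazyPool object] + [SimpleTask LazyPool object] + [LazyPool object] + [LazyPool]
  take LazyPool:  [LazyPool object] + [LazyPool object] + [LazyPool object] + [LazyPool]
  take object:  [object] + [object] + [object]
MRO: FrozenStore TinyGraph SimplePool SecureBlock SimpleTask LazyPool object
SecureBlock sits at index 3.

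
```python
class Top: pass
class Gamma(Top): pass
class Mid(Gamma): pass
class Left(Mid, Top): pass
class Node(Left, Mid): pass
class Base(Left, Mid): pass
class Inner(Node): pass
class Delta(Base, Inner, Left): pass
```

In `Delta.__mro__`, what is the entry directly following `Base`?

L[Delta] = Delta + merge(L[Base], L[Inner], L[Left], [Base Inner Left])
  take Base:  [Base Left Mid Gamma Top object] + [Inner Node Left Mid Gamma Top object] + [Left Mid Gamma Top object] + [Base Inner Left]
  take Inner:  [Left Mid Gamma Top object] + [Inner Node Left Mid Gamma Top object] + [Left Mid Gamma Top object] + [Inner Left]
  take Node:  [Left Mid Gamma Top object] + [Node Left Mid Gamma Top object] + [Left Mid Gamma Top object] + [Left]
  take Left:  [Left Mid Gamma Top object] + [Left Mid Gamma Top object] + [Left Mid Gamma Top object] + [Left]
  take Mid:  [Mid Gamma Top object] + [Mid Gamma Top object] + [Mid Gamma Top object]
  take Gamma:  [Gamma Top object] + [Gamma Top object] + [Gamma Top object]
  take Top:  [Top object] + [Top object] + [Top object]
  take object:  [object] + [object] + [object]
MRO: Delta Base Inner Node Left Mid Gamma Top object
Base is at position 1; next is Inner.

Inner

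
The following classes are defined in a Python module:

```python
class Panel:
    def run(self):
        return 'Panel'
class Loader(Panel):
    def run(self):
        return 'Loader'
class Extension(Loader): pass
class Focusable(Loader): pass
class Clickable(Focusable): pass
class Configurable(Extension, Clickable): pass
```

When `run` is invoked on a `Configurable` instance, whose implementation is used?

L[Configurable] = Configurable + merge(L[Extension], L[Clickable], [Extension Clickable])
  take Extension:  [Extension Loader Panel object] + [Clickable Focusable Loader Panel object] + [Extension Clickable]
  take Clickable:  [Loader Panel object] + [Clickable Focusable Loader Panel object] + [Clickable]
  take Focusable:  [Loader Panel object] + [Focusable Loader Panel object]
  take Loader:  [Loader Panel object] + [Loader Panel object]
  take Panel:  [Panel object] + [Panel object]
  take object:  [object] + [object]
MRO: Configurable Extension Clickable Focusable Loader Panel object
run is defined in: Loader, Panel. First along the MRO is Loader.

Loader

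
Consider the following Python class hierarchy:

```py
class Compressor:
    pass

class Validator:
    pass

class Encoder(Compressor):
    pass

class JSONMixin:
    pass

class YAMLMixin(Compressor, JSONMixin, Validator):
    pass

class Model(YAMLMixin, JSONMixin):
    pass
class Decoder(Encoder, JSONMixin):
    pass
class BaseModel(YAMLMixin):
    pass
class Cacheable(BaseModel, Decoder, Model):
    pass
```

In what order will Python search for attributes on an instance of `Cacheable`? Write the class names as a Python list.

L[Cacheable] = Cacheable + merge(L[BaseModel], L[Decoder], L[Model], [BaseModel Decoder Model])
  take BaseModel:  [BaseModel YAMLMixin Compressor JSONMixin Validator object] + [Decoder Encoder Compressor JSONMixin object] + [Model YAMLMixin Compressor JSONMixin Validator object] + [BaseModel Decoder Model]
  take Decoder:  [YAMLMixin Compressor JSONMixin Validator object] + [Decoder Encoder Compressor JSONMixin object] + [Model YAMLMixin Compressor JSONMixin Validator object] + [Decoder Model]
  take Encoder:  [YAMLMixin Compressor JSONMixin Validator object] + [Encoder Compressor JSONMixin object] + [Model YAMLMixin Compressor JSONMixin Validator object] + [Model]
  take Model:  [YAMLMixin Compressor JSONMixin Validator object] + [Compressor JSONMixin object] + [Model YAMLMixin Compressor JSONMixin Validator object] + [Model]
  take YAMLMixin:  [YAMLMixin Compressor JSONMixin Validator object] + [Compressor JSONMixin object] + [YAMLMixin Compressor JSONMixin Validator object]
  take Compressor:  [Compressor JSONMixin Validator object] + [Compressor JSONMixin object] + [Compressor JSONMixin Validator object]
  take JSONMixin:  [JSONMixin Validator object] + [JSONMixin object] + [JSONMixin Validator object]
  take Validator:  [Validator object] + [object] + [Validator object]
  take object:  [object] + [object] + [object]

[Cacheable, BaseModel, Decoder, Encoder, Model, YAMLMixin, Compressor, JSONMixin, Validator, object]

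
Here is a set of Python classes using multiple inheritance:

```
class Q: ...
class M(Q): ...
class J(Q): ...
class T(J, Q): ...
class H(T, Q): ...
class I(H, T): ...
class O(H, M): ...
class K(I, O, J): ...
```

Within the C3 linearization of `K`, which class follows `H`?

T

L[K] = K + merge(L[I], L[O], L[J], [I O J])
  take I:  [I H T J Q object] + [O H T J M Q object] + [J Q object] + [I O J]
  take O:  [H T J Q object] + [O H T J M Q object] + [J Q object] + [O J]
  take H:  [H T J Q object] + [H T J M Q object] + [J Q object] + [J]
  take T:  [T J Q object] + [T J M Q object] + [J Q object] + [J]
  take J:  [J Q object] + [J M Q object] + [J Q object] + [J]
  take M:  [Q object] + [M Q object] + [Q object]
  take Q:  [Q object] + [Q object] + [Q object]
  take object:  [object] + [object] + [object]
MRO: K I O H T J M Q object
H is at position 3; next is T.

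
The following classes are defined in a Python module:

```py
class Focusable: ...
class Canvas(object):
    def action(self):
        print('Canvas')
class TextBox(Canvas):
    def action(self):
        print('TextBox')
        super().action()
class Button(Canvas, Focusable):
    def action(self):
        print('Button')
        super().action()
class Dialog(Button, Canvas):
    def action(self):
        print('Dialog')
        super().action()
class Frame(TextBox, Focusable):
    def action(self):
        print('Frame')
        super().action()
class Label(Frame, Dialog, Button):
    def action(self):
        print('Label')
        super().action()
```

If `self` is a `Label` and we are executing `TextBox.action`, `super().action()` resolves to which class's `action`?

L[Label] = Label + merge(L[Frame], L[Dialog], L[Button], [Frame Dialog Button])
  take Frame:  [Frame TextBox Canvas Focusable object] + [Dialog Button Canvas Focusable object] + [Button Canvas Focusable object] + [Frame Dialog Button]
  take TextBox:  [TextBox Canvas Focusable object] + [Dialog Button Canvas Focusable object] + [Button Canvas Focusable object] + [Dialog Button]
  take Dialog:  [Canvas Focusable object] + [Dialog Button Canvas Focusable object] + [Button Canvas Focusable object] + [Dialog Button]
  take Button:  [Canvas Focusable object] + [Button Canvas Focusable object] + [Button Canvas Focusable object] + [Button]
  take Canvas:  [Canvas Focusable object] + [Canvas Focusable object] + [Canvas Focusable object]
  take Focusable:  [Focusable object] + [Focusable object] + [Focusable object]
  take object:  [object] + [object] + [object]
MRO: Label Frame TextBox Dialog Button Canvas Focusable object
super() in TextBox.action on a Label instance goes to the class after TextBox in Label's MRO: Dialog.

Dialog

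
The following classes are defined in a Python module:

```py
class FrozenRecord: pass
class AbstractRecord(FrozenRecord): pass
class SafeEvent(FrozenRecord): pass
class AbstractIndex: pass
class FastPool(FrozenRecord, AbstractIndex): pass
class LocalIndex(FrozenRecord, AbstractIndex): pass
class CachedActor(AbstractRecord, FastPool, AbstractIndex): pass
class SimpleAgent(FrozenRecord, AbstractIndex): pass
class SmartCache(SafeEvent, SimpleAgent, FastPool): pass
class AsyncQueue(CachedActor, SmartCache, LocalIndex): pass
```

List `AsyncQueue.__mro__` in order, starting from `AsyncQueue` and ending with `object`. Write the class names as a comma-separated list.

AsyncQueue, CachedActor, AbstractRecord, SmartCache, SafeEvent, SimpleAgent, FastPool, LocalIndex, FrozenRecord, AbstractIndex, object

L[AsyncQueue] = AsyncQueue + merge(L[CachedActor], L[SmartCache], L[LocalIndex], [CachedActor SmartCache LocalIndex])
  take CachedActor:  [CachedActor AbstractRecord FastPool FrozenRecord AbstractIndex object] + [SmartCache SafeEvent SimpleAgent FastPool FrozenRecord AbstractIndex object] + [LocalIndex FrozenRecord AbstractIndex object] + [CachedActor SmartCache LocalIndex]
  take AbstractRecord:  [AbstractRecord FastPool FrozenRecord AbstractIndex object] + [SmartCache SafeEvent SimpleAgent FastPool FrozenRecord AbstractIndex object] + [LocalIndex FrozenRecord AbstractIndex object] + [SmartCache LocalIndex]
  take SmartCache:  [FastPool FrozenRecord AbstractIndex object] + [SmartCache SafeEvent SimpleAgent FastPool FrozenRecord AbstractIndex object] + [LocalIndex FrozenRecord AbstractIndex object] + [SmartCache LocalIndex]
  take SafeEvent:  [FastPool FrozenRecord AbstractIndex object] + [SafeEvent SimpleAgent FastPool FrozenRecord AbstractIndex object] + [LocalIndex FrozenRecord AbstractIndex object] + [LocalIndex]
  take SimpleAgent:  [FastPool FrozenRecord AbstractIndex object] + [SimpleAgent FastPool FrozenRecord AbstractIndex object] + [LocalIndex FrozenRecord AbstractIndex object] + [LocalIndex]
  take FastPool:  [FastPool FrozenRecord AbstractIndex object] + [FastPool FrozenRecord AbstractIndex object] + [LocalIndex FrozenRecord AbstractIndex object] + [LocalIndex]
  take LocalIndex:  [FrozenRecord AbstractIndex object] + [FrozenRecord AbstractIndex object] + [LocalIndex FrozenRecord AbstractIndex object] + [LocalIndex]
  take FrozenRecord:  [FrozenRecord AbstractIndex object] + [FrozenRecord AbstractIndex object] + [FrozenRecord AbstractIndex object]
  take AbstractIndex:  [AbstractIndex object] + [AbstractIndex object] + [AbstractIndex object]
  take object:  [object] + [object] + [object]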